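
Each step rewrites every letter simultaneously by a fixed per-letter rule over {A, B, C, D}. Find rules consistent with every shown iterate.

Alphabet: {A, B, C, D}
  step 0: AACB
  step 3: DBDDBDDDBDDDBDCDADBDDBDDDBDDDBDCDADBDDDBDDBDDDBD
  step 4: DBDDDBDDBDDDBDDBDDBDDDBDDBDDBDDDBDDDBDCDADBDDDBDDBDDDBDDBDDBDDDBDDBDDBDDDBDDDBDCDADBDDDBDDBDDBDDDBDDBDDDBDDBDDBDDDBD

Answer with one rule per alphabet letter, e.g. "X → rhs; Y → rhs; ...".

A->CDA, B->D, C->D, D->DBD

  step 3 ⇒ step 4: DBDDBDDDBDDDBDCDADBDDBDDDBDDDBDCDADBDDDBDDBDDDBD ⇒ DBD·D·DBD·DBD·D·DBD·DBD·DBD·D·DBD·DBD·DBD·D·DBD·D·DBD·CDA·DBD·D·DBD·DBD·D·DBD·DBD·DBD·D·DBD·DBD·DBD·D·DBD·D·DBD·CDA·DBD·D·DBD·DBD·DBD·D·DBD·DBD·D·DBD·DBD·DBD·D·DBD
    A ↦ CDA
    B ↦ D
    C ↦ D
    D ↦ DBD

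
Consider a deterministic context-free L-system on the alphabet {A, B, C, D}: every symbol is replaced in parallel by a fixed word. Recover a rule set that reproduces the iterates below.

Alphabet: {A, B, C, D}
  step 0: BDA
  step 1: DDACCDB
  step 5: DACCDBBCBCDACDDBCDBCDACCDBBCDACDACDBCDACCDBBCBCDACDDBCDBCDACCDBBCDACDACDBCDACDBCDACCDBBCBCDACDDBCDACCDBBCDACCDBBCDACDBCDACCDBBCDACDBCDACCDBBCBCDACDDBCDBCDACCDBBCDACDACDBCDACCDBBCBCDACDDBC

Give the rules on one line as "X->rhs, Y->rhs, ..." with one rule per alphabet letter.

  step 0 ⇒ step 1: BDA ⇒ D·DAC·CDB
    A ↦ CDB
    B ↦ D
    D ↦ DAC
    C ↦ BC  (constrained at step 1)

A->CDB, B->D, C->BC, D->DAC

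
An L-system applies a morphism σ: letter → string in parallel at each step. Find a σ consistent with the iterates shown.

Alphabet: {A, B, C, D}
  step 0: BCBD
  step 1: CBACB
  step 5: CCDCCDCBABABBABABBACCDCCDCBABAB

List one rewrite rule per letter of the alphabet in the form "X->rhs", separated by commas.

A->CD, B->C, C->BA, D->B

  step 0 ⇒ step 1: BCBD ⇒ C·BA·C·B
    B ↦ C
    C ↦ BA
    D ↦ B
    A ↦ CD  (constrained at step 1)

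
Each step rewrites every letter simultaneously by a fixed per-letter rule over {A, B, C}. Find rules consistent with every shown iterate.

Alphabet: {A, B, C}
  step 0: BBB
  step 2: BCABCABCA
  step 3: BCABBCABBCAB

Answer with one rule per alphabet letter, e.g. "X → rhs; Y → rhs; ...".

A->B, B->BC, C->A

  step 2 ⇒ step 3: BCABCABCA ⇒ BC·A·B·BC·A·B·BC·A·B
    A ↦ B
    B ↦ BC
    C ↦ A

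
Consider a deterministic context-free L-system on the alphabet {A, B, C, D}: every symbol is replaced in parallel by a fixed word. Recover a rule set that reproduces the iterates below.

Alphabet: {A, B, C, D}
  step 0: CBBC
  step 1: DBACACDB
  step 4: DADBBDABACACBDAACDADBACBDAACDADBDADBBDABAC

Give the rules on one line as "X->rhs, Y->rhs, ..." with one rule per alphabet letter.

  step 0 ⇒ step 1: CBBC ⇒ DB·AC·AC·DB
    B ↦ AC
    C ↦ DB
    A ↦ DA  (constrained at step 1)
    D ↦ B  (constrained at step 1)

A->DA, B->AC, C->DB, D->B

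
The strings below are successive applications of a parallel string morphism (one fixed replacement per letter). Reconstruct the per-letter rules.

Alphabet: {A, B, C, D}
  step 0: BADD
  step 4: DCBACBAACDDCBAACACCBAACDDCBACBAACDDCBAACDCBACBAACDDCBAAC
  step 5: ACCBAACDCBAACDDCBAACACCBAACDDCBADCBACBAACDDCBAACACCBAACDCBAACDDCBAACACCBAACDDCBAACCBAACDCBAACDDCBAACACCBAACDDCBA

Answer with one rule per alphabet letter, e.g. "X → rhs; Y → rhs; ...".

  step 4 ⇒ step 5: DCBACBAACDDCBAACACCBAACDDCBACBAACDDCBAACDCBACBAACDDCBAAC ⇒ AC·CBA·AC·D·CBA·AC·D·D·CBA·AC·AC·CBA·AC·D·D·CBA·D·CBA·CBA·AC·D·D·CBA·AC·AC·CBA·AC·D·CBA·AC·D·D·CBA·AC·AC·CBA·AC·D·D·CBA·AC·CBA·AC·D·CBA·AC·D·D·CBA·AC·AC·CBA·AC·D·D·CBA
    A ↦ D
    B ↦ AC
    C ↦ CBA
    D ↦ AC

A->D, B->AC, C->CBA, D->AC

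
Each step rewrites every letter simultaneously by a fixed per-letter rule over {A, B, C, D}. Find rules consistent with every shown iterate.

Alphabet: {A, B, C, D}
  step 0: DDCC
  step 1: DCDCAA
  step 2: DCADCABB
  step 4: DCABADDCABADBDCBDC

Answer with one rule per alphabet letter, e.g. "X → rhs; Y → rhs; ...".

  step 1 ⇒ step 2: DCDCAA ⇒ DC·A·DC·A·B·B
    A ↦ B
    C ↦ A
    D ↦ DC
    B ↦ AD  (constrained at step 2)

A->B, B->AD, C->A, D->DC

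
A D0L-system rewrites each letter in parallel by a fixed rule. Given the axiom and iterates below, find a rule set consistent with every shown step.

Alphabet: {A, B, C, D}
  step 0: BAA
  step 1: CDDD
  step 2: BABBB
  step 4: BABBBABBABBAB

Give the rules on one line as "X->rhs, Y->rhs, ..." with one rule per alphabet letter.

  step 1 ⇒ step 2: CDDD ⇒ BA·B·B·B
    C ↦ BA
    D ↦ B
  step 0 ⇒ step 1: BAA ⇒ CD·D·D
    A ↦ D
  step 0 ⇒ step 1: BAA ⇒ CD·D·D
    B ↦ CD

A->D, B->CD, C->BA, D->B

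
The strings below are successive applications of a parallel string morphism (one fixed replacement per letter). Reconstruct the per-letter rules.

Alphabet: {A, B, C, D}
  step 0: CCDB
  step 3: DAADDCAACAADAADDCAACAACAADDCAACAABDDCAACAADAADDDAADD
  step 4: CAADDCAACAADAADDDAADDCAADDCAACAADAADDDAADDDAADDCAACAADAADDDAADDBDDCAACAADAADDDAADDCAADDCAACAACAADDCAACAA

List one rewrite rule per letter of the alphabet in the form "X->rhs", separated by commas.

A->D, B->BDD, C->DAA, D->CAA

  step 3 ⇒ step 4: DAADDCAACAADAADDCAACAACAADDCAACAABDDCAACAADAADDDAADD ⇒ CAA·D·D·CAA·CAA·DAA·D·D·DAA·D·D·CAA·D·D·CAA·CAA·DAA·D·D·DAA·D·D·DAA·D·D·CAA·CAA·DAA·D·D·DAA·D·D·BDD·CAA·CAA·DAA·D·D·DAA·D·D·CAA·D·D·CAA·CAA·CAA·D·D·CAA·CAA
    A ↦ D
    B ↦ BDD
    C ↦ DAA
    D ↦ CAA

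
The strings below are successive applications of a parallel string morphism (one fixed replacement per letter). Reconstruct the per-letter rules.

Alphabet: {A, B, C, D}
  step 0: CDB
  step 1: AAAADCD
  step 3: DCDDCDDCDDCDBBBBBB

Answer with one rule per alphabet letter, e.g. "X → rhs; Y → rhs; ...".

  step 0 ⇒ step 1: CDB ⇒ AA·AA·DCD
    B ↦ DCD
    C ↦ AA
    D ↦ AA
    A ↦ B  (constrained at step 1)

A->B, B->DCD, C->AA, D->AA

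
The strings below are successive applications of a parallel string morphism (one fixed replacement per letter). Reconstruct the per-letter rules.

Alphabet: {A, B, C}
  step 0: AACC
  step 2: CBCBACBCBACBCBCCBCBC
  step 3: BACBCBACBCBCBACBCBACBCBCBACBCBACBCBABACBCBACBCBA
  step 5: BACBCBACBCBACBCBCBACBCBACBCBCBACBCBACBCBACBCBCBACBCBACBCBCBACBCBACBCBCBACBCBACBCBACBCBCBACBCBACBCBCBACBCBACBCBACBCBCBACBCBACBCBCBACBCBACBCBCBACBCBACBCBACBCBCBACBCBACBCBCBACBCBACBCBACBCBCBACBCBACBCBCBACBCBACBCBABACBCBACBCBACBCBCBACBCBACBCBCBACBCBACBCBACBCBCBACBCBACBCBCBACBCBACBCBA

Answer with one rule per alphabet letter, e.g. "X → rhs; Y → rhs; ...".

A->BC, B->CBC, C->BA

  step 2 ⇒ step 3: CBCBACBCBACBCBCCBCBC ⇒ BA·CBC·BA·CBC·BC·BA·CBC·BA·CBC·BC·BA·CBC·BA·CBC·BA·BA·CBC·BA·CBC·BA
    A ↦ BC
    B ↦ CBC
    C ↦ BA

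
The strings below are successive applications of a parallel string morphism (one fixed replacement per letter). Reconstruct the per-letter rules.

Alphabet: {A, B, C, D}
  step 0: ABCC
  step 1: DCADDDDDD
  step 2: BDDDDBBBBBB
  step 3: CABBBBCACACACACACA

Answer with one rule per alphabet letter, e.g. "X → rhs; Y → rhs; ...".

  step 2 ⇒ step 3: BDDDDBBBBBB ⇒ CA·B·B·B·B·CA·CA·CA·CA·CA·CA
    B ↦ CA
    D ↦ B
  step 0 ⇒ step 1: ABCC ⇒ D·CA·DDD·DDD
    A ↦ D
  step 0 ⇒ step 1: ABCC ⇒ D·CA·DDD·DDD
    C ↦ DDD

A->D, B->CA, C->DDD, D->B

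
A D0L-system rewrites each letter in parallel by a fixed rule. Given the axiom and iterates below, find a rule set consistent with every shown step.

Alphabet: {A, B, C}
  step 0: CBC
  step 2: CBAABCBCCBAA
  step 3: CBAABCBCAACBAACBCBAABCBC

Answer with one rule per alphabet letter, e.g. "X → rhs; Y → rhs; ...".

A->BC, B->AA, C->CB

  step 2 ⇒ step 3: CBAABCBCCBAA ⇒ CB·AA·BC·BC·AA·CB·AA·CB·CB·AA·BC·BC
    A ↦ BC
    B ↦ AA
    C ↦ CB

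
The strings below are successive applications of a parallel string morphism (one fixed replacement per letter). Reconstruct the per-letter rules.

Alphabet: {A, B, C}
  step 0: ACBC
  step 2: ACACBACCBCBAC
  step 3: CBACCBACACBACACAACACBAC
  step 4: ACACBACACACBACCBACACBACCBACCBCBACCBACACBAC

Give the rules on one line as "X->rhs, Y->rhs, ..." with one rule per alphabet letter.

  step 3 ⇒ step 4: CBACCBACACBACACAACACBAC ⇒ AC·A·CB·AC·AC·A·CB·AC·CB·AC·A·CB·AC·CB·AC·CB·CB·AC·CB·AC·A·CB·AC
    A ↦ CB
    B ↦ A
    C ↦ AC

A->CB, B->A, C->AC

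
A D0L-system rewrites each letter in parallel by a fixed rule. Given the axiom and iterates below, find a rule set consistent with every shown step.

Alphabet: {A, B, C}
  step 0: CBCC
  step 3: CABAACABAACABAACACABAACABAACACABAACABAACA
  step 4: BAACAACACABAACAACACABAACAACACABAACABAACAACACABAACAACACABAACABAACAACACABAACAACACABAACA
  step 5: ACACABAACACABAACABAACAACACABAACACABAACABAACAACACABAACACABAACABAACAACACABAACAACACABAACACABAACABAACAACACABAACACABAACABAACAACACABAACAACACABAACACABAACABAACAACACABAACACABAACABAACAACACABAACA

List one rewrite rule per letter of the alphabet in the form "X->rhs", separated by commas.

A->CA, B->A, C->BAA

  step 4 ⇒ step 5: BAACAACACABAACAACACABAACAACACABAACABAACAACACABAACAACACABAACABAACAACACABAACAACACABAACA ⇒ A·CA·CA·BAA·CA·CA·BAA·CA·BAA·CA·A·CA·CA·BAA·CA·CA·BAA·CA·BAA·CA·A·CA·CA·BAA·CA·CA·BAA·CA·BAA·CA·A·CA·CA·BAA·CA·A·CA·CA·BAA·CA·CA·BAA·CA·BAA·CA·A·CA·CA·BAA·CA·CA·BAA·CA·BAA·CA·A·CA·CA·BAA·CA·A·CA·CA·BAA·CA·CA·BAA·CA·BAA·CA·A·CA·CA·BAA·CA·CA·BAA·CA·BAA·CA·A·CA·CA·BAA·CA
    A ↦ CA
    B ↦ A
    C ↦ BAA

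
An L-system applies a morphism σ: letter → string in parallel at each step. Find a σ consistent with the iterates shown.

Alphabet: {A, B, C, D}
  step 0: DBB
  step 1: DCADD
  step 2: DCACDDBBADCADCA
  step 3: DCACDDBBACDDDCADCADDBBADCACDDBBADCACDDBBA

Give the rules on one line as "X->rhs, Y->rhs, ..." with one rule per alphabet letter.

  step 2 ⇒ step 3: DCACDDBBADCADCA ⇒ DCA·CDD·BBA·CDD·DCA·DCA·D·D·BBA·DCA·CDD·BBA·DCA·CDD·BBA
    A ↦ BBA
    B ↦ D
    C ↦ CDD
    D ↦ DCA

A->BBA, B->D, C->CDD, D->DCA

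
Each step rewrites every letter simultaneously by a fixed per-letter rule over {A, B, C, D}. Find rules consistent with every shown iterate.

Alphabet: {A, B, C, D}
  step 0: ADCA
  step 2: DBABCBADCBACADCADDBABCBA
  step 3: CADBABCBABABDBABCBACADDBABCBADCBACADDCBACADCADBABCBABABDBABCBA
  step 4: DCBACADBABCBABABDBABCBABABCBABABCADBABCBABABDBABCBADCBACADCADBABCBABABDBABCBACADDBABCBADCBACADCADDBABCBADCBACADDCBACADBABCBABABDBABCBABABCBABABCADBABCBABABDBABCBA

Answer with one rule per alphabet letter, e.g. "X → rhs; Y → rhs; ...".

A->CBA, B->BAB, C->D, D->CAD

  step 3 ⇒ step 4: CADBABCBABABDBABCBACADDBABCBADCBACADDCBACADCADBABCBABABDBABCBA ⇒ D·CBA·CAD·BAB·CBA·BAB·D·BAB·CBA·BAB·CBA·BAB·CAD·BAB·CBA·BAB·D·BAB·CBA·D·CBA·CAD·CAD·BAB·CBA·BAB·D·BAB·CBA·CAD·D·BAB·CBA·D·CBA·CAD·CAD·D·BAB·CBA·D·CBA·CAD·D·CBA·CAD·BAB·CBA·BAB·D·BAB·CBA·BAB·CBA·BAB·CAD·BAB·CBA·BAB·D·BAB·CBA
    A ↦ CBA
    B ↦ BAB
    C ↦ D
    D ↦ CAD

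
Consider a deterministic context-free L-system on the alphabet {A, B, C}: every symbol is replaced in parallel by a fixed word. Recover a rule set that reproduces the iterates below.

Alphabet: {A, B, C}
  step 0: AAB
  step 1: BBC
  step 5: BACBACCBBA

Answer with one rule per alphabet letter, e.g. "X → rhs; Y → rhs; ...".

  step 0 ⇒ step 1: AAB ⇒ B·B·C
    A ↦ B
    B ↦ C
    C ↦ BA  (constrained at step 1)

A->B, B->C, C->BA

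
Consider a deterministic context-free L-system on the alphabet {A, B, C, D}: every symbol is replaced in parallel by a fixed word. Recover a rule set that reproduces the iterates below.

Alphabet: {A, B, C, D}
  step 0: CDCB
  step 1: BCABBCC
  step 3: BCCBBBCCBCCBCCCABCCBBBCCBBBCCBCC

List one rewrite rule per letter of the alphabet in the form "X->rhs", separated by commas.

A->BBD, B->BCC, C->B, D->CA

  step 0 ⇒ step 1: CDCB ⇒ B·CA·B·BCC
    B ↦ BCC
    C ↦ B
    D ↦ CA
    A ↦ BBD  (constrained at step 1)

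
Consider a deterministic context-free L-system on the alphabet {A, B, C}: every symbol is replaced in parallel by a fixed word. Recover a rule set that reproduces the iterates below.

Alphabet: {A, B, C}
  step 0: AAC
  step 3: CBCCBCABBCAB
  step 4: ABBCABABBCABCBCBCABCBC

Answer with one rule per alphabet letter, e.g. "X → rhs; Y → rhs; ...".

A->C, B->BC, C->AB

  step 3 ⇒ step 4: CBCCBCABBCAB ⇒ AB·BC·AB·AB·BC·AB·C·BC·BC·AB·C·BC
    A ↦ C
    B ↦ BC
    C ↦ AB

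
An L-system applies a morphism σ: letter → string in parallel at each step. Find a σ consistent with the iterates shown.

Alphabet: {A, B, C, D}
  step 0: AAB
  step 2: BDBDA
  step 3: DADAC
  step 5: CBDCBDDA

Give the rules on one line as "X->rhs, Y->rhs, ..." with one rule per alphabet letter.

  step 2 ⇒ step 3: BDBDA ⇒ D·A·D·A·C
    A ↦ C
    B ↦ D
    D ↦ A
    C ↦ BD  (constrained at step 3)

A->C, B->D, C->BD, D->A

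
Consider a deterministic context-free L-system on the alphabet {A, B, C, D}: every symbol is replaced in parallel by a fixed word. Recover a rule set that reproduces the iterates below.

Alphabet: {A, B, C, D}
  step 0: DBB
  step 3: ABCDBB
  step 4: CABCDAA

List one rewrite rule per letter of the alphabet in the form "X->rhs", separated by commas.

A->C, B->A, C->B, D->CD

  step 3 ⇒ step 4: ABCDBB ⇒ C·A·B·CD·A·A
    A ↦ C
    B ↦ A
    C ↦ B
    D ↦ CD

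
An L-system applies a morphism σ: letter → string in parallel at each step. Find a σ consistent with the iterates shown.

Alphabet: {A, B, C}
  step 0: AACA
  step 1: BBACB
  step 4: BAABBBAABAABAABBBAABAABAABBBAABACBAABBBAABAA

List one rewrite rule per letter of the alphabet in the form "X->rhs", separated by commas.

A->B, B->BAA, C->AC

  step 0 ⇒ step 1: AACA ⇒ B·B·AC·B
    A ↦ B
    C ↦ AC
    B ↦ BAA  (constrained at step 1)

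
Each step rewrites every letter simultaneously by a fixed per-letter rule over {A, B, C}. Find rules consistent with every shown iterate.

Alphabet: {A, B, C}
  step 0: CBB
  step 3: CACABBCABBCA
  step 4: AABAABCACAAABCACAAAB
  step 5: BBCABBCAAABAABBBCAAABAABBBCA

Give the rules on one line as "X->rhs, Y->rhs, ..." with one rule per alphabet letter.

  step 4 ⇒ step 5: AABAABCACAAABCACAAAB ⇒ B·B·CA·B·B·CA·AA·B·AA·B·B·B·CA·AA·B·AA·B·B·B·CA
    A ↦ B
    B ↦ CA
    C ↦ AA

A->B, B->CA, C->AA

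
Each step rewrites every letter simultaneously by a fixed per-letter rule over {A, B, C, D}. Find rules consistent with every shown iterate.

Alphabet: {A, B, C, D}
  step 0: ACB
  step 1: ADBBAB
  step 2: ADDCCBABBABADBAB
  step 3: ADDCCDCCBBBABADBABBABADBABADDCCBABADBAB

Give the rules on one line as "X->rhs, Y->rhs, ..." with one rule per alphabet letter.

  step 2 ⇒ step 3: ADDCCBABBABADBAB ⇒ AD·DCC·DCC·B·B·BAB·AD·BAB·BAB·AD·BAB·AD·DCC·BAB·AD·BAB
    A ↦ AD
    B ↦ BAB
    C ↦ B
    D ↦ DCC

A->AD, B->BAB, C->B, D->DCC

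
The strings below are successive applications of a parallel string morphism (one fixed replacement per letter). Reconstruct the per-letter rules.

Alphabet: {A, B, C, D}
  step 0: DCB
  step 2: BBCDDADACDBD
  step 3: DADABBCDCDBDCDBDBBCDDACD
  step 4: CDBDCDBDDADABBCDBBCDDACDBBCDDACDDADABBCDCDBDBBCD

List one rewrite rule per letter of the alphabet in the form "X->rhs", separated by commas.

  step 3 ⇒ step 4: DADABBCDCDBDCDBDBBCDDACD ⇒ CD·BD·CD·BD·DA·DA·BB·CD·BB·CD·DA·CD·BB·CD·DA·CD·DA·DA·BB·CD·CD·BD·BB·CD
    A ↦ BD
    B ↦ DA
    C ↦ BB
    D ↦ CD

A->BD, B->DA, C->BB, D->CD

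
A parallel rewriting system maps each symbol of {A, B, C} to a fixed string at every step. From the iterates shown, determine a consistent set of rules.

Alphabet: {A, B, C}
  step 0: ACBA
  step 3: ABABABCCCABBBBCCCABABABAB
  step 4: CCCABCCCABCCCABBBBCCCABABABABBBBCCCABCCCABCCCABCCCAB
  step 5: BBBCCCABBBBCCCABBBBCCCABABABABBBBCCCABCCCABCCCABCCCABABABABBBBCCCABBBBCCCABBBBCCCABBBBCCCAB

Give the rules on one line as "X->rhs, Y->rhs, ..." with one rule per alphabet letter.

A->CCC, B->AB, C->B

  step 4 ⇒ step 5: CCCABCCCABCCCABBBBCCCABABABABBBBCCCABCCCABCCCABCCCAB ⇒ B·B·B·CCC·AB·B·B·B·CCC·AB·B·B·B·CCC·AB·AB·AB·AB·B·B·B·CCC·AB·CCC·AB·CCC·AB·CCC·AB·AB·AB·AB·B·B·B·CCC·AB·B·B·B·CCC·AB·B·B·B·CCC·AB·B·B·B·CCC·AB
    A ↦ CCC
    B ↦ AB
    C ↦ B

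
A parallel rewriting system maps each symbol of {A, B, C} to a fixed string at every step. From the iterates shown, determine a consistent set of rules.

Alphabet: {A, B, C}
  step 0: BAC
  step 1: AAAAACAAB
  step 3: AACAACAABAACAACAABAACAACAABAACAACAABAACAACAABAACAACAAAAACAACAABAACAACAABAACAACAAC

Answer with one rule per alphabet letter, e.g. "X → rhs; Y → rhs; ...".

  step 0 ⇒ step 1: BAC ⇒ AAA·AAC·AAB
    A ↦ AAC
    B ↦ AAA
    C ↦ AAB

A->AAC, B->AAA, C->AAB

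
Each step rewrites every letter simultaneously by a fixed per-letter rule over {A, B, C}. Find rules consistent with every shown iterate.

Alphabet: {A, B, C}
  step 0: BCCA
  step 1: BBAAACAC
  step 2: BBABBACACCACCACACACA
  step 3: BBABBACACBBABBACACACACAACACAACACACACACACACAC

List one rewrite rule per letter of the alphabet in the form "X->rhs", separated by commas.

  step 2 ⇒ step 3: BBABBACACCACCACACACA ⇒ BBA·BBA·CAC·BBA·BBA·CAC·A·CAC·A·A·CAC·A·A·CAC·A·CAC·A·CAC·A·CAC
    A ↦ CAC
    B ↦ BBA
    C ↦ A

A->CAC, B->BBA, C->A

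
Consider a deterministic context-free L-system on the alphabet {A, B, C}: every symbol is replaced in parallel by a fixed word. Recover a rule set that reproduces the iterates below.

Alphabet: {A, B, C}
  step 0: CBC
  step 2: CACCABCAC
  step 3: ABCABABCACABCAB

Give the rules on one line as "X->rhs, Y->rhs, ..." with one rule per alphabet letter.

A->C, B->AC, C->AB

  step 2 ⇒ step 3: CACCABCAC ⇒ AB·C·AB·AB·C·AC·AB·C·AB
    A ↦ C
    B ↦ AC
    C ↦ AB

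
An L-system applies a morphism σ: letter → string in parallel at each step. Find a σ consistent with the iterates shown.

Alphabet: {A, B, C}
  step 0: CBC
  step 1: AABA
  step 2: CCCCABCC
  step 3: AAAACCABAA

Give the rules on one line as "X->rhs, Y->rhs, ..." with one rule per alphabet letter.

A->CC, B->AB, C->A

  step 2 ⇒ step 3: CCCCABCC ⇒ A·A·A·A·CC·AB·A·A
    A ↦ CC
    B ↦ AB
    C ↦ A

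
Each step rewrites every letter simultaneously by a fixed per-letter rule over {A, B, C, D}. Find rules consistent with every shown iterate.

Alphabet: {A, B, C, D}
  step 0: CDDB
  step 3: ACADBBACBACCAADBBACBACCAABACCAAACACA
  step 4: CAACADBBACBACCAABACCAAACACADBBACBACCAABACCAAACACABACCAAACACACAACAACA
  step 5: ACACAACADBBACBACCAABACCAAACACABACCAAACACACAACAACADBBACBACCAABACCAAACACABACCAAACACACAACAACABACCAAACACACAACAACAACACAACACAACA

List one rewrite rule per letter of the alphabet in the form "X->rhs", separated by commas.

  step 4 ⇒ step 5: CAACADBBACBACCAABACCAAACACADBBACBACCAABACCAAACACABACCAAACACACAACAACA ⇒ A·CA·CA·A·CA·DB·BAC·BAC·CA·A·BAC·CA·A·A·CA·CA·BAC·CA·A·A·CA·CA·CA·A·CA·A·CA·DB·BAC·BAC·CA·A·BAC·CA·A·A·CA·CA·BAC·CA·A·A·CA·CA·CA·A·CA·A·CA·BAC·CA·A·A·CA·CA·CA·A·CA·A·CA·A·CA·CA·A·CA·CA·A·CA
    A ↦ CA
    B ↦ BAC
    C ↦ A
    D ↦ DB

A->CA, B->BAC, C->A, D->DB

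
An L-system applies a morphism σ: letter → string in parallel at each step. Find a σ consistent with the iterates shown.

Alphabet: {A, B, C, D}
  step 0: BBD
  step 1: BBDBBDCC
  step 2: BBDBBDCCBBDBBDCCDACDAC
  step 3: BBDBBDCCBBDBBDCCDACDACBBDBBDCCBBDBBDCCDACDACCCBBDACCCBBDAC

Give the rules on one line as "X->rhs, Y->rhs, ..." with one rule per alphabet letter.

  step 2 ⇒ step 3: BBDBBDCCBBDBBDCCDACDAC ⇒ BBD·BBD·CC·BBD·BBD·CC·DAC·DAC·BBD·BBD·CC·BBD·BBD·CC·DAC·DAC·CC·BB·DAC·CC·BB·DAC
    A ↦ BB
    B ↦ BBD
    C ↦ DAC
    D ↦ CC

A->BB, B->BBD, C->DAC, D->CC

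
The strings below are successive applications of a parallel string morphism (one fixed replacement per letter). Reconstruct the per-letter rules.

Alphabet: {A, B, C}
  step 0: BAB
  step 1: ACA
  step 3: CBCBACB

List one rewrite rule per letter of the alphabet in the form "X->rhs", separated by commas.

A->C, B->A, C->CB

  step 0 ⇒ step 1: BAB ⇒ A·C·A
    A ↦ C
    B ↦ A
    C ↦ CB  (constrained at step 1)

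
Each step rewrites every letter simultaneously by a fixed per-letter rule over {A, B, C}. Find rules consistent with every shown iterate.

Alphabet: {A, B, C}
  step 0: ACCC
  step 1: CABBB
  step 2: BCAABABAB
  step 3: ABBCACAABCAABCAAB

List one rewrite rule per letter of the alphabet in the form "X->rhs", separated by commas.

  step 2 ⇒ step 3: BCAABABAB ⇒ AB·B·CA·CA·AB·CA·AB·CA·AB
    A ↦ CA
    B ↦ AB
    C ↦ B

A->CA, B->AB, C->B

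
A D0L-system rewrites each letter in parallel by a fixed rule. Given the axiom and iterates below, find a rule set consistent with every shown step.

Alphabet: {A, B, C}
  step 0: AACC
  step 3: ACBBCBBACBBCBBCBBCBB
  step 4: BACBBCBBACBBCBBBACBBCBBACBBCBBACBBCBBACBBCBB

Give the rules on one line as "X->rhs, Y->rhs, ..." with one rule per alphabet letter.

A->B, B->CBB, C->A

  step 3 ⇒ step 4: ACBBCBBACBBCBBCBBCBB ⇒ B·A·CBB·CBB·A·CBB·CBB·B·A·CBB·CBB·A·CBB·CBB·A·CBB·CBB·A·CBB·CBB
    A ↦ B
    B ↦ CBB
    C ↦ A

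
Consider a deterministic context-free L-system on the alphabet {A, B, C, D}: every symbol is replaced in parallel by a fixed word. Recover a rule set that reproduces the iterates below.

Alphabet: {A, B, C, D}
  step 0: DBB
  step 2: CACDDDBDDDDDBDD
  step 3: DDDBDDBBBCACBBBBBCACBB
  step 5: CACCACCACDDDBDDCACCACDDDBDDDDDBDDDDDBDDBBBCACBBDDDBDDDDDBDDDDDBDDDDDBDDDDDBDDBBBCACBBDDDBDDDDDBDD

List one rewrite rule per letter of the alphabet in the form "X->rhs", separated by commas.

  step 2 ⇒ step 3: CACDDDBDDDDDBDD ⇒ DD·DB·DD·B·B·B·CAC·B·B·B·B·B·CAC·B·B
    A ↦ DB
    B ↦ CAC
    C ↦ DD
    D ↦ B

A->DB, B->CAC, C->DD, D->B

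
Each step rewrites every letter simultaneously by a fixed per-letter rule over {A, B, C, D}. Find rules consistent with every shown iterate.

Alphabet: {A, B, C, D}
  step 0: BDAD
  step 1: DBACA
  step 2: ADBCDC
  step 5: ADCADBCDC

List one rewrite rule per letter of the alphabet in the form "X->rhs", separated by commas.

  step 1 ⇒ step 2: DBACA ⇒ A·DB·C·D·C
    A ↦ C
    B ↦ DB
    C ↦ D
    D ↦ A

A->C, B->DB, C->D, D->A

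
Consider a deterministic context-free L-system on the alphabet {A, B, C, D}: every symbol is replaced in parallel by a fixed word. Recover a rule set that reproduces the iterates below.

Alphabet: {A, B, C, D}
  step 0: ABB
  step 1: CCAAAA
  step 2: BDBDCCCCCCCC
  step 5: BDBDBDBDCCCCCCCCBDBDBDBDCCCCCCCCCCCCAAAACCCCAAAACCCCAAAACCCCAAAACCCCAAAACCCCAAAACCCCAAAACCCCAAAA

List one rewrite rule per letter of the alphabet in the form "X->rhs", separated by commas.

A->CC, B->AA, C->BD, D->BB

  step 1 ⇒ step 2: CCAAAA ⇒ BD·BD·CC·CC·CC·CC
    A ↦ CC
    C ↦ BD
  step 0 ⇒ step 1: ABB ⇒ CC·AA·AA
    B ↦ AA
    D ↦ BB  (constrained at step 2)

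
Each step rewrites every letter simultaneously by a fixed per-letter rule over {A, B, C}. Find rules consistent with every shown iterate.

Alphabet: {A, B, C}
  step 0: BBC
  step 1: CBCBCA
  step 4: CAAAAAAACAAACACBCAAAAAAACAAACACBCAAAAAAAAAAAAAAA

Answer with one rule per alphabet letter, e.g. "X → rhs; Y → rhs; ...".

  step 0 ⇒ step 1: BBC ⇒ CB·CB·CA
    B ↦ CB
    C ↦ CA
    A ↦ AA  (constrained at step 1)

A->AA, B->CB, C->CA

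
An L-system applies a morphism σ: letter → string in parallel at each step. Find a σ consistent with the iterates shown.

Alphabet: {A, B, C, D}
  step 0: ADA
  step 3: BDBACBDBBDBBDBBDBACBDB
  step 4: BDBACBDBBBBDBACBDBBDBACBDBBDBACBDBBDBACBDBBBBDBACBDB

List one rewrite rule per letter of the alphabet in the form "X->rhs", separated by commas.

  step 3 ⇒ step 4: BDBACBDBBDBBDBBDBACBDB ⇒ BDB·AC·BDB·B·B·BDB·AC·BDB·BDB·AC·BDB·BDB·AC·BDB·BDB·AC·BDB·B·B·BDB·AC·BDB
    A ↦ B
    B ↦ BDB
    C ↦ B
    D ↦ AC

A->B, B->BDB, C->B, D->AC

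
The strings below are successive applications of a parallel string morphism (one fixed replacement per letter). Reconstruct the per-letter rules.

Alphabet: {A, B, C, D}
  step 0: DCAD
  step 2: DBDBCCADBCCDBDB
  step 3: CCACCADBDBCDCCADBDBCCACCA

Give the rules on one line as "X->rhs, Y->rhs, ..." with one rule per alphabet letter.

  step 2 ⇒ step 3: DBDBCCADBCCDBDB ⇒ CC·A·CC·A·DB·DB·CD·CC·A·DB·DB·CC·A·CC·A
    A ↦ CD
    B ↦ A
    C ↦ DB
    D ↦ CC

A->CD, B->A, C->DB, D->CC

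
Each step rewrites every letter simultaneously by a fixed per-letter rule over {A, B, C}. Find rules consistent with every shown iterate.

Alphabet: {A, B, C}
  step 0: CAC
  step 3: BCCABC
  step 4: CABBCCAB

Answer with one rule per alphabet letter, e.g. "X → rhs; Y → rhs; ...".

A->C, B->CA, C->B

  step 3 ⇒ step 4: BCCABC ⇒ CA·B·B·C·CA·B
    A ↦ C
    B ↦ CA
    C ↦ B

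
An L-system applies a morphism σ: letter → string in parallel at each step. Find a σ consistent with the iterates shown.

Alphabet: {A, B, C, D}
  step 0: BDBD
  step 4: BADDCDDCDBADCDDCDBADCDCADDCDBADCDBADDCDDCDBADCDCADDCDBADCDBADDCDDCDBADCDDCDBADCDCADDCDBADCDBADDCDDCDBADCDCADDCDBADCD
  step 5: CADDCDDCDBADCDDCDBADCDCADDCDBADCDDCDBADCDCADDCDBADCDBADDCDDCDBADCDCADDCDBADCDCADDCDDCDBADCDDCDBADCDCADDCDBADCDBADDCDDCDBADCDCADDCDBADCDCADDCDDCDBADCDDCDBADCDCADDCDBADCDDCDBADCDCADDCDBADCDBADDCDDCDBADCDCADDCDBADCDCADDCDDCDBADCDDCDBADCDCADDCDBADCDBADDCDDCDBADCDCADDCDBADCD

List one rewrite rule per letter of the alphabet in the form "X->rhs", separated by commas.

A->D, B->CA, C->BA, D->DCD

  step 4 ⇒ step 5: BADDCDDCDBADCDDCDBADCDCADDCDBADCDBADDCDDCDBADCDCADDCDBADCDBADDCDDCDBADCDDCDBADCDCADDCDBADCDBADDCDDCDBADCDCADDCDBADCD ⇒ CA·D·DCD·DCD·BA·DCD·DCD·BA·DCD·CA·D·DCD·BA·DCD·DCD·BA·DCD·CA·D·DCD·BA·DCD·BA·D·DCD·DCD·BA·DCD·CA·D·DCD·BA·DCD·CA·D·DCD·DCD·BA·DCD·DCD·BA·DCD·CA·D·DCD·BA·DCD·BA·D·DCD·DCD·BA·DCD·CA·D·DCD·BA·DCD·CA·D·DCD·DCD·BA·DCD·DCD·BA·DCD·CA·D·DCD·BA·DCD·DCD·BA·DCD·CA·D·DCD·BA·DCD·BA·D·DCD·DCD·BA·DCD·CA·D·DCD·BA·DCD·CA·D·DCD·DCD·BA·DCD·DCD·BA·DCD·CA·D·DCD·BA·DCD·BA·D·DCD·DCD·BA·DCD·CA·D·DCD·BA·DCD
    A ↦ D
    B ↦ CA
    C ↦ BA
    D ↦ DCD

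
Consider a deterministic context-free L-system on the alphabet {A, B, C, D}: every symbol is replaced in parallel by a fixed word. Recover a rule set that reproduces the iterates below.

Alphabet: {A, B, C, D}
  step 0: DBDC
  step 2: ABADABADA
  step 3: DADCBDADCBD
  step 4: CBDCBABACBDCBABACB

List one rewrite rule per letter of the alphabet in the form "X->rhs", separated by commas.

A->D, B->A, C->AB, D->CB

  step 3 ⇒ step 4: DADCBDADCBD ⇒ CB·D·CB·AB·A·CB·D·CB·AB·A·CB
    A ↦ D
    B ↦ A
    C ↦ AB
    D ↦ CB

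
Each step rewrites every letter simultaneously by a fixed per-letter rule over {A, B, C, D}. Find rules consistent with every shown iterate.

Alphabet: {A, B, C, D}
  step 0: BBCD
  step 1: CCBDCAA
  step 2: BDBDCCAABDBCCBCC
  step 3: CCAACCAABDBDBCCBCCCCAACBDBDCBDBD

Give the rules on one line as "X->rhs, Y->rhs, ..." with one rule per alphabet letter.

A->BCC, B->C, C->BD, D->CAA

  step 2 ⇒ step 3: BDBDCCAABDBCCBCC ⇒ C·CAA·C·CAA·BD·BD·BCC·BCC·C·CAA·C·BD·BD·C·BD·BD
    A ↦ BCC
    B ↦ C
    C ↦ BD
    D ↦ CAA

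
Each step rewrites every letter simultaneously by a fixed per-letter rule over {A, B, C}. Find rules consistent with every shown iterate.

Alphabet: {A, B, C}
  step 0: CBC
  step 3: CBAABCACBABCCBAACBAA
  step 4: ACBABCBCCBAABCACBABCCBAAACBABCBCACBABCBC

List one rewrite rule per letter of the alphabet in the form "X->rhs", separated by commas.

A->BC, B->CBA, C->A

  step 3 ⇒ step 4: CBAABCACBABCCBAACBAA ⇒ A·CBA·BC·BC·CBA·A·BC·A·CBA·BC·CBA·A·A·CBA·BC·BC·A·CBA·BC·BC
    A ↦ BC
    B ↦ CBA
    C ↦ A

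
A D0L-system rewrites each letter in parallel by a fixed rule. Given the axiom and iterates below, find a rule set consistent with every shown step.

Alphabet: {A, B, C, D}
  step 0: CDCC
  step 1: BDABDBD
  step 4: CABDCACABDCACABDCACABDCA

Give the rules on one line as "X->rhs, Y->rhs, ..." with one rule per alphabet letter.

  step 0 ⇒ step 1: CDCC ⇒ BD·A·BD·BD
    C ↦ BD
    D ↦ A
    A ↦ CA  (constrained at step 1)
    B ↦ C  (constrained at step 1)

A->CA, B->C, C->BD, D->A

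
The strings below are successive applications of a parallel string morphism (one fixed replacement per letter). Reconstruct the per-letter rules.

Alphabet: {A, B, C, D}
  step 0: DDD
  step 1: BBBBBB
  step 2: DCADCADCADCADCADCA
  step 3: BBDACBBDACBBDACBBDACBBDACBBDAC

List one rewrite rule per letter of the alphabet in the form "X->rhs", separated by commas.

A->AC, B->DCA, C->D, D->BB

  step 2 ⇒ step 3: DCADCADCADCADCADCA ⇒ BB·D·AC·BB·D·AC·BB·D·AC·BB·D·AC·BB·D·AC·BB·D·AC
    A ↦ AC
    C ↦ D
    D ↦ BB
  step 1 ⇒ step 2: BBBBBB ⇒ DCA·DCA·DCA·DCA·DCA·DCA
    B ↦ DCA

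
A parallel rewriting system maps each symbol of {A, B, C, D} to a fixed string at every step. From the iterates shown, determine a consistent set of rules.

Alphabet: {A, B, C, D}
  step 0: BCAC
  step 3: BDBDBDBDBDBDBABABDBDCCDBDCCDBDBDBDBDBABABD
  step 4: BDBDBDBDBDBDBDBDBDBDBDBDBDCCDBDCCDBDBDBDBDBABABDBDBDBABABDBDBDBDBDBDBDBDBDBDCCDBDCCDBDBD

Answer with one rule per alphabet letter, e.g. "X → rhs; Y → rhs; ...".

  step 3 ⇒ step 4: BDBDBDBDBDBDBABABDBDCCDBDCCDBDBDBDBDBABABD ⇒ BD·BD·BD·BD·BD·BD·BD·BD·BD·BD·BD·BD·BD·CCD·BD·CCD·BD·BD·BD·BD·BA·BA·BD·BD·BD·BA·BA·BD·BD·BD·BD·BD·BD·BD·BD·BD·BD·CCD·BD·CCD·BD·BD
    A ↦ CCD
    B ↦ BD
    C ↦ BA
    D ↦ BD

A->CCD, B->BD, C->BA, D->BD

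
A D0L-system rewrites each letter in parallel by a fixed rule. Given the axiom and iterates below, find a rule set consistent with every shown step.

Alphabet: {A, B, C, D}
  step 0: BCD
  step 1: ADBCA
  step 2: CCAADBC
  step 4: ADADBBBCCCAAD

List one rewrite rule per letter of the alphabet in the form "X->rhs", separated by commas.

A->C, B->AD, C->B, D->CA

  step 1 ⇒ step 2: ADBCA ⇒ C·CA·AD·B·C
    A ↦ C
    B ↦ AD
    C ↦ B
    D ↦ CA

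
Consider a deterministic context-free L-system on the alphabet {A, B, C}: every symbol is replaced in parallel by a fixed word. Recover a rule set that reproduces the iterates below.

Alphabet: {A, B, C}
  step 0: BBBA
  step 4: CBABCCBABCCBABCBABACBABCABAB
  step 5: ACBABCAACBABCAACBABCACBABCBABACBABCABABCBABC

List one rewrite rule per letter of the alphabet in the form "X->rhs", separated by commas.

A->BAB, B->C, C->A

  step 4 ⇒ step 5: CBABCCBABCCBABCBABACBABCABAB ⇒ A·C·BAB·C·A·A·C·BAB·C·A·A·C·BAB·C·A·C·BAB·C·BAB·A·C·BAB·C·A·BAB·C·BAB·C
    A ↦ BAB
    B ↦ C
    C ↦ A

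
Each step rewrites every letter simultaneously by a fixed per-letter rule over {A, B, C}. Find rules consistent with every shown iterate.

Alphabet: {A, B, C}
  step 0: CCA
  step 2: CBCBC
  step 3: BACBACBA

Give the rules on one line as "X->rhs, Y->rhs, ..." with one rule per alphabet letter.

  step 2 ⇒ step 3: CBCBC ⇒ BA·C·BA·C·BA
    B ↦ C
    C ↦ BA
    A ↦ B  (constrained at step 0)

A->B, B->C, C->BA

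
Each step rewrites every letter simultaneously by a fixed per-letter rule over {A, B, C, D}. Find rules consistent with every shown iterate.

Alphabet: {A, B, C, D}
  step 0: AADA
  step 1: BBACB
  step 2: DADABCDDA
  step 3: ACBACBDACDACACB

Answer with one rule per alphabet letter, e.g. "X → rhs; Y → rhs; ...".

  step 2 ⇒ step 3: DADABCDDA ⇒ AC·B·AC·B·DA·CD·AC·AC·B
    A ↦ B
    B ↦ DA
    C ↦ CD
    D ↦ AC

A->B, B->DA, C->CD, D->AC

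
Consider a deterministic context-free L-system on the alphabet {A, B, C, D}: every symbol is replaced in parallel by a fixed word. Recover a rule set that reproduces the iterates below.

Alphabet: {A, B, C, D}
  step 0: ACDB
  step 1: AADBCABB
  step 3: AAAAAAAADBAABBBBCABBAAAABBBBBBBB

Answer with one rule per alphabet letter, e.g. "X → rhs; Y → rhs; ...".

  step 0 ⇒ step 1: ACDB ⇒ AA·DB·CA·BB
    A ↦ AA
    B ↦ BB
    C ↦ DB
    D ↦ CA

A->AA, B->BB, C->DB, D->CA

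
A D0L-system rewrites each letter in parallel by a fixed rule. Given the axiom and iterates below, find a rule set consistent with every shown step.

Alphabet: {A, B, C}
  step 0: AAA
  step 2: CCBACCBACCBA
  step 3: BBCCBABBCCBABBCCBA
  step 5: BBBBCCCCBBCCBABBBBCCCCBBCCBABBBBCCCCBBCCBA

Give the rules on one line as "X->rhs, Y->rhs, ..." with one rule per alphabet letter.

  step 2 ⇒ step 3: CCBACCBACCBA ⇒ B·B·CC·BA·B·B·CC·BA·B·B·CC·BA
    A ↦ BA
    B ↦ CC
    C ↦ B

A->BA, B->CC, C->B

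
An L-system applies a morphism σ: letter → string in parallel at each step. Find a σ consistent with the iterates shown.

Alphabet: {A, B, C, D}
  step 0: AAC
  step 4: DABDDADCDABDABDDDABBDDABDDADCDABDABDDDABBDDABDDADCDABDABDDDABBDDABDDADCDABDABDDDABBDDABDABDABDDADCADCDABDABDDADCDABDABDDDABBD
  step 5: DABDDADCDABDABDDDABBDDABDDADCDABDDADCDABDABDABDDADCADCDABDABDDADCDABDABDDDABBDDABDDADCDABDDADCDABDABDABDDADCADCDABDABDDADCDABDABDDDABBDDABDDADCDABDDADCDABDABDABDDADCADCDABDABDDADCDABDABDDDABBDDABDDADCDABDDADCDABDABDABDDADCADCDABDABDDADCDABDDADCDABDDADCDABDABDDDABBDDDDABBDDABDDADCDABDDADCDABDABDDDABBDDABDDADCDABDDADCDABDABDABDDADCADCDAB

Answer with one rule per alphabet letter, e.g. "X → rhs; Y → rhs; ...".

  step 4 ⇒ step 5: DABDDADCDABDABDDDABBDDABDDADCDABDABDDDABBDDABDDADCDABDABDDDABBDDABDDADCDABDABDDDABBDDABDABDABDDADCADCDABDABDDADCDABDABDDDABBD ⇒ DAB·DD·ADC·DAB·DAB·DD·DAB·BD·DAB·DD·ADC·DAB·DD·ADC·DAB·DAB·DAB·DD·ADC·ADC·DAB·DAB·DD·ADC·DAB·DAB·DD·DAB·BD·DAB·DD·ADC·DAB·DD·ADC·DAB·DAB·DAB·DD·ADC·ADC·DAB·DAB·DD·ADC·DAB·DAB·DD·DAB·BD·DAB·DD·ADC·DAB·DD·ADC·DAB·DAB·DAB·DD·ADC·ADC·DAB·DAB·DD·ADC·DAB·DAB·DD·DAB·BD·DAB·DD·ADC·DAB·DD·ADC·DAB·DAB·DAB·DD·ADC·ADC·DAB·DAB·DD·ADC·DAB·DD·ADC·DAB·DD·ADC·DAB·DAB·DD·DAB·BD·DD·DAB·BD·DAB·DD·ADC·DAB·DD·ADC·DAB·DAB·DD·DAB·BD·DAB·DD·ADC·DAB·DD·ADC·DAB·DAB·DAB·DD·ADC·ADC·DAB
    A ↦ DD
    B ↦ ADC
    C ↦ BD
    D ↦ DAB

A->DD, B->ADC, C->BD, D->DAB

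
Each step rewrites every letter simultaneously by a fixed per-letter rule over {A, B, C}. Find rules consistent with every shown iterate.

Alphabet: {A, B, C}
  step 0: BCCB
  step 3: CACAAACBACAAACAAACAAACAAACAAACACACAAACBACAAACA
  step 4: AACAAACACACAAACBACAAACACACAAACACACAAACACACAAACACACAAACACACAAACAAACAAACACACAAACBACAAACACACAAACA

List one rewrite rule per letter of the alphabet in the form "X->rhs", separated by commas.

A->CA, B->CBA, C->AA

  step 3 ⇒ step 4: CACAAACBACAAACAAACAAACAAACAAACACACAAACBACAAACA ⇒ AA·CA·AA·CA·CA·CA·AA·CBA·CA·AA·CA·CA·CA·AA·CA·CA·CA·AA·CA·CA·CA·AA·CA·CA·CA·AA·CA·CA·CA·AA·CA·AA·CA·AA·CA·CA·CA·AA·CBA·CA·AA·CA·CA·CA·AA·CA
    A ↦ CA
    B ↦ CBA
    C ↦ AA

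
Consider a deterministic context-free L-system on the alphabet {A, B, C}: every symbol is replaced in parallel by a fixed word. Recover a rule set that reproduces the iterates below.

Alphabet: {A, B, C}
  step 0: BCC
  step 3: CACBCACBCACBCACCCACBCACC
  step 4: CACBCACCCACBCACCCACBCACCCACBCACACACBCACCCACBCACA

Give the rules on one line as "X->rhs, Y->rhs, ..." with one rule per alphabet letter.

  step 3 ⇒ step 4: CACBCACBCACBCACCCACBCACC ⇒ CA·CB·CA·CC·CA·CB·CA·CC·CA·CB·CA·CC·CA·CB·CA·CA·CA·CB·CA·CC·CA·CB·CA·CA
    A ↦ CB
    B ↦ CC
    C ↦ CA

A->CB, B->CC, C->CA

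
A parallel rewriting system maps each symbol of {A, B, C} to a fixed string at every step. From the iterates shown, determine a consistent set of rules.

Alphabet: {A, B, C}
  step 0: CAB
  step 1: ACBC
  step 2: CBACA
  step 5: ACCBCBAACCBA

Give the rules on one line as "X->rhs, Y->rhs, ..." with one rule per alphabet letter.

  step 1 ⇒ step 2: ACBC ⇒ CB·A·C·A
    A ↦ CB
    B ↦ C
    C ↦ A

A->CB, B->C, C->A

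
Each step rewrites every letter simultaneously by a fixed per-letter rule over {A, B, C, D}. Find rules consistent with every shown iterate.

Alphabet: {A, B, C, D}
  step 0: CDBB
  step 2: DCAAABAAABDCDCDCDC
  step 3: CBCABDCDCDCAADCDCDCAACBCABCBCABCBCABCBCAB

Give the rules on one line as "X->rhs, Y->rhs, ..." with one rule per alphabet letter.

  step 2 ⇒ step 3: DCAAABAAABDCDCDCDC ⇒ CBC·AB·DC·DC·DC·AA·DC·DC·DC·AA·CBC·AB·CBC·AB·CBC·AB·CBC·AB
    A ↦ DC
    B ↦ AA
    C ↦ AB
    D ↦ CBC

A->DC, B->AA, C->AB, D->CBC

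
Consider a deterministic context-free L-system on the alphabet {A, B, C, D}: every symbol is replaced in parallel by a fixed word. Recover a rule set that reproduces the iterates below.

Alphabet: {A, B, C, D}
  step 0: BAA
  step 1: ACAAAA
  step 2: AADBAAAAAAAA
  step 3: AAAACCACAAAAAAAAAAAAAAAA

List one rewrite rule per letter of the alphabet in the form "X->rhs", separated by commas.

  step 2 ⇒ step 3: AADBAAAAAAAA ⇒ AA·AA·CC·AC·AA·AA·AA·AA·AA·AA·AA·AA
    A ↦ AA
    B ↦ AC
    D ↦ CC
  step 1 ⇒ step 2: ACAAAA ⇒ AA·DB·AA·AA·AA·AA
    C ↦ DB

A->AA, B->AC, C->DB, D->CC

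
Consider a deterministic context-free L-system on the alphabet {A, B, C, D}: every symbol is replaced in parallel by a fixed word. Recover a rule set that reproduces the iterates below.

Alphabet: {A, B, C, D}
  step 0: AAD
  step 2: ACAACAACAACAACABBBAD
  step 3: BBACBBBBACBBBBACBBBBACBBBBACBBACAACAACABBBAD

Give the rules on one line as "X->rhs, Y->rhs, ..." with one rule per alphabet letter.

A->BB, B->ACA, C->AC, D->BAD

  step 2 ⇒ step 3: ACAACAACAACAACABBBAD ⇒ BB·AC·BB·BB·AC·BB·BB·AC·BB·BB·AC·BB·BB·AC·BB·ACA·ACA·ACA·BB·BAD
    A ↦ BB
    B ↦ ACA
    C ↦ AC
    D ↦ BAD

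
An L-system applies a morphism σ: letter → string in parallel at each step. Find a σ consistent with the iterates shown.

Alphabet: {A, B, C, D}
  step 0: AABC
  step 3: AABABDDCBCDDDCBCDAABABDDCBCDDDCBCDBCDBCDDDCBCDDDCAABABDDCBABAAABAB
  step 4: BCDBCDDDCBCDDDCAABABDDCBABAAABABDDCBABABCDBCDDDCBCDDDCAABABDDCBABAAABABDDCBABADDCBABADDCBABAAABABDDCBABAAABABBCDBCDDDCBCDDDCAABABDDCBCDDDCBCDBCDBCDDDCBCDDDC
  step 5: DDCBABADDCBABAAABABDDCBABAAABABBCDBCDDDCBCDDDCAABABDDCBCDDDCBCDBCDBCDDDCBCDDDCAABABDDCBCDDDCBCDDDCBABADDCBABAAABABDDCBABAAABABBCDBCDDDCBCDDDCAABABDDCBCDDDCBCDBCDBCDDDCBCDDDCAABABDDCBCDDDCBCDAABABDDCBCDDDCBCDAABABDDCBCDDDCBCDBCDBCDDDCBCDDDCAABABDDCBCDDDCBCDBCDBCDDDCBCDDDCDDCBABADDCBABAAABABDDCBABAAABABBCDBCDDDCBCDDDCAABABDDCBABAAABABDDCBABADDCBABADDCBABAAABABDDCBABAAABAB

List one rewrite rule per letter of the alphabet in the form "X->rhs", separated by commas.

  step 4 ⇒ step 5: BCDBCDDDCBCDDDCAABABDDCBABAAABABDDCBABABCDBCDDDCBCDDDCAABABDDCBABAAABABDDCBABADDCBABADDCBABAAABABDDCBABAAABABBCDBCDDDCBCDDDCAABABDDCBCDDDCBCDBCDBCDDDCBCDDDC ⇒ DDC·BAB·A·DDC·BAB·A·A·A·BAB·DDC·BAB·A·A·A·BAB·BCD·BCD·DDC·BCD·DDC·A·A·BAB·DDC·BCD·DDC·BCD·BCD·BCD·DDC·BCD·DDC·A·A·BAB·DDC·BCD·DDC·BCD·DDC·BAB·A·DDC·BAB·A·A·A·BAB·DDC·BAB·A·A·A·BAB·BCD·BCD·DDC·BCD·DDC·A·A·BAB·DDC·BCD·DDC·BCD·BCD·BCD·DDC·BCD·DDC·A·A·BAB·DDC·BCD·DDC·BCD·A·A·BAB·DDC·BCD·DDC·BCD·A·A·BAB·DDC·BCD·DDC·BCD·BCD·BCD·DDC·BCD·DDC·A·A·BAB·DDC·BCD·DDC·BCD·BCD·BCD·DDC·BCD·DDC·DDC·BAB·A·DDC·BAB·A·A·A·BAB·DDC·BAB·A·A·A·BAB·BCD·BCD·DDC·BCD·DDC·A·A·BAB·DDC·BAB·A·A·A·BAB·DDC·BAB·A·DDC·BAB·A·DDC·BAB·A·A·A·BAB·DDC·BAB·A·A·A·BAB
    A ↦ BCD
    B ↦ DDC
    C ↦ BAB
    D ↦ A

A->BCD, B->DDC, C->BAB, D->A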